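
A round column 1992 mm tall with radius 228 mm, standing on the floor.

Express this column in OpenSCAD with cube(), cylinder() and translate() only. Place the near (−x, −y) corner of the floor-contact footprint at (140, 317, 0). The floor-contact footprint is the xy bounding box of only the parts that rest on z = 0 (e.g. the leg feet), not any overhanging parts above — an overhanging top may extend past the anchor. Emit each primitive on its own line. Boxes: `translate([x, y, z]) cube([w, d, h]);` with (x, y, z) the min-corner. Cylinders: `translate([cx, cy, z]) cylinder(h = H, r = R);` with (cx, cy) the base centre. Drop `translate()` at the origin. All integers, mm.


translate([368, 545, 0]) cylinder(h = 1992, r = 228);


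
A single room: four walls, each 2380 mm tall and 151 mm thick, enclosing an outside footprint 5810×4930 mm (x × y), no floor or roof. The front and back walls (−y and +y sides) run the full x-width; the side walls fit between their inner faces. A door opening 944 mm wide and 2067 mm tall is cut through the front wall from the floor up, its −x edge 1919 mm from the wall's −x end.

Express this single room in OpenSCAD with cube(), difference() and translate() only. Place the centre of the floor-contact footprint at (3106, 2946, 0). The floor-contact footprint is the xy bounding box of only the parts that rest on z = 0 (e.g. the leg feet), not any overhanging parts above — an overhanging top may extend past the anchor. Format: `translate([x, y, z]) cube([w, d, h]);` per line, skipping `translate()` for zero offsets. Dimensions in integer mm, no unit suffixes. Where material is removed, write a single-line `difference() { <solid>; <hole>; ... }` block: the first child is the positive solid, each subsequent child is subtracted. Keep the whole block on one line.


difference() { translate([201, 481, 0]) cube([5810, 151, 2380]); translate([2120, 481, 0]) cube([944, 151, 2067]); }
translate([201, 5260, 0]) cube([5810, 151, 2380]);
translate([201, 632, 0]) cube([151, 4628, 2380]);
translate([5860, 632, 0]) cube([151, 4628, 2380]);


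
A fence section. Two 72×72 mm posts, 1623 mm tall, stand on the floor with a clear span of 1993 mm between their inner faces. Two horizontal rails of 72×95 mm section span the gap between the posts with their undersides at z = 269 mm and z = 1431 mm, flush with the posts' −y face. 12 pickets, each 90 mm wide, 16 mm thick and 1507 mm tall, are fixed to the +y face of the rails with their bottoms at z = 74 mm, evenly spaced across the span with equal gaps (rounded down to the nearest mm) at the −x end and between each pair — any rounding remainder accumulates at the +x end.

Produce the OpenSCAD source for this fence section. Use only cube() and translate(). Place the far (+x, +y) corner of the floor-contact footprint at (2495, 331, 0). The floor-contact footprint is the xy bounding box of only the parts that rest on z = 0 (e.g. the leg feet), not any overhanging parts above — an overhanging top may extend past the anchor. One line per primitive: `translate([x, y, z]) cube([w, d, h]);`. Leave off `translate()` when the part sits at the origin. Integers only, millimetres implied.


translate([358, 259, 0]) cube([72, 72, 1623]);
translate([2423, 259, 0]) cube([72, 72, 1623]);
translate([430, 259, 269]) cube([1993, 72, 95]);
translate([430, 259, 1431]) cube([1993, 72, 95]);
translate([500, 331, 74]) cube([90, 16, 1507]);
translate([660, 331, 74]) cube([90, 16, 1507]);
translate([820, 331, 74]) cube([90, 16, 1507]);
translate([980, 331, 74]) cube([90, 16, 1507]);
translate([1140, 331, 74]) cube([90, 16, 1507]);
translate([1300, 331, 74]) cube([90, 16, 1507]);
translate([1460, 331, 74]) cube([90, 16, 1507]);
translate([1620, 331, 74]) cube([90, 16, 1507]);
translate([1780, 331, 74]) cube([90, 16, 1507]);
translate([1940, 331, 74]) cube([90, 16, 1507]);
translate([2100, 331, 74]) cube([90, 16, 1507]);
translate([2260, 331, 74]) cube([90, 16, 1507]);


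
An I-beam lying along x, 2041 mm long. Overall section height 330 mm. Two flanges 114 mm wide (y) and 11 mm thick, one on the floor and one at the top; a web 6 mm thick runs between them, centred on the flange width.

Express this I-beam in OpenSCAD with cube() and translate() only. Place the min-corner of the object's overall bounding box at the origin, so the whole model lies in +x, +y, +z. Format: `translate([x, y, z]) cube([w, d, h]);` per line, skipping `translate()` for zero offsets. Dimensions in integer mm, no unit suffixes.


cube([2041, 114, 11]);
translate([0, 54, 11]) cube([2041, 6, 308]);
translate([0, 0, 319]) cube([2041, 114, 11]);


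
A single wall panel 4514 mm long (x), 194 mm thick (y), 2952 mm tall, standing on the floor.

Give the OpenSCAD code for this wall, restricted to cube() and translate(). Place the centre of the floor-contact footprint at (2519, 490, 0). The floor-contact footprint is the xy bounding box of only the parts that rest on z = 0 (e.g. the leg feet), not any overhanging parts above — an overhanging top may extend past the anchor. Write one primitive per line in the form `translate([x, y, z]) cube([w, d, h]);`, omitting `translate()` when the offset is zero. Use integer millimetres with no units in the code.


translate([262, 393, 0]) cube([4514, 194, 2952]);


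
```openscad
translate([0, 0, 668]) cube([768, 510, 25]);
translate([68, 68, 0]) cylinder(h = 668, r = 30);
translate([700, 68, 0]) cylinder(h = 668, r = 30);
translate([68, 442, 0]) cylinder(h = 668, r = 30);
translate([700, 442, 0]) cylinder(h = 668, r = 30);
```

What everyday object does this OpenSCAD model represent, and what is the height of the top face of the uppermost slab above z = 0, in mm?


A table. The table height is 693 mm.

A 768×510×25 slab sits at z = 668 on four Ø60 mm round legs — a table. The top surface is at 668 + 25 = 693 mm.


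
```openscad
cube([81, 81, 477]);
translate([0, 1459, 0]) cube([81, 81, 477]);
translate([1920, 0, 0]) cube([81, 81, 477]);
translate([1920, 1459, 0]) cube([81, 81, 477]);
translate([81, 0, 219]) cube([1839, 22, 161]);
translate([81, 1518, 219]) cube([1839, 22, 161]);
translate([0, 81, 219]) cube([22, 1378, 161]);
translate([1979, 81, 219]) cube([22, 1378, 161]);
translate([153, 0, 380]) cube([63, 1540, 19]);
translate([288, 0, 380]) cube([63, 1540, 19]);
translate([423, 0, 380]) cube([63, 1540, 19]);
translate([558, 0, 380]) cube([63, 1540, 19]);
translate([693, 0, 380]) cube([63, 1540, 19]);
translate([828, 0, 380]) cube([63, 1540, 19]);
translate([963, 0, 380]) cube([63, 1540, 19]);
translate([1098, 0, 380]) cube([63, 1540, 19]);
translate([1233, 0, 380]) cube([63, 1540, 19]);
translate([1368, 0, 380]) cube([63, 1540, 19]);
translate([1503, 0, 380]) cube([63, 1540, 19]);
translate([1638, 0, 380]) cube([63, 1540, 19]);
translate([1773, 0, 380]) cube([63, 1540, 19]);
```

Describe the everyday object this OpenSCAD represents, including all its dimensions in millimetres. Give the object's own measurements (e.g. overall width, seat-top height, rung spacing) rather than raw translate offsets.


A bed frame 2001 mm long (x) by 1540 mm wide (y). Four 81×81 mm corner posts, 477 mm tall, at the corners of the footprint. Four rails of 22 mm thickness and 161 mm height run between adjacent posts with their undersides at z = 219 mm, their outer faces flush with the outside of the frame (the two x-running rails run between the posts' inner faces; the two y-running rails run between the posts' inner faces). 13 slats, each 63 mm wide (x) and 19 mm thick, lie across the top of the two x-running rails, running the full 1540 mm width of the frame in y; along x they sit between the end posts with a 72 mm gap after the −x posts and between neighbouring slats, leaving 84 mm before the +x posts.


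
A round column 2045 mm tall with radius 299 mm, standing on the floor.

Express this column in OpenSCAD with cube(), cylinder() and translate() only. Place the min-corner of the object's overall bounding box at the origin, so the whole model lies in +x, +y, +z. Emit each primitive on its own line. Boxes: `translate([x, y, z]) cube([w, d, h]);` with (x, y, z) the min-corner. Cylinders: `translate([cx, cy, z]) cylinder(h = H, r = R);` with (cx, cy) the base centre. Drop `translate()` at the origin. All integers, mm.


translate([299, 299, 0]) cylinder(h = 2045, r = 299);


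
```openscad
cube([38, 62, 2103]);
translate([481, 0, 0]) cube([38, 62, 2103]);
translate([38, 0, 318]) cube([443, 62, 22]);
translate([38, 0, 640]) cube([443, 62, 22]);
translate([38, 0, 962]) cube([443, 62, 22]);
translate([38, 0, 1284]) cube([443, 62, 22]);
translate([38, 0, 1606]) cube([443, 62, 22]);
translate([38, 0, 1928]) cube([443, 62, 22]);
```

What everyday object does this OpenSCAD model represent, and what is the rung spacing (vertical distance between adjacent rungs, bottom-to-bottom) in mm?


A ladder. The rung spacing is 322 mm.

Two tall 38×62 posts with 6 short bars between them — a ladder. Adjacent rungs sit at z = 318 and z = 640, so the spacing is 640 − 318 = 322 mm.


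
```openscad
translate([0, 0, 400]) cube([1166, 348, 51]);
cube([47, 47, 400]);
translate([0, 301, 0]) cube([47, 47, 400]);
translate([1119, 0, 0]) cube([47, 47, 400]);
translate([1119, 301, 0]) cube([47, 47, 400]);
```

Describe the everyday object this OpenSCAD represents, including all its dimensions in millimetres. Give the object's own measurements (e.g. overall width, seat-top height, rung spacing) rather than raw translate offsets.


A long wooden bench with a 1166 mm (x) × 348 mm (y) seat, 51 mm thick, its top surface 451 mm above the floor. Four 47 mm square legs at the seat corners, flush with the edges, run from z = 0 to the seat underside.


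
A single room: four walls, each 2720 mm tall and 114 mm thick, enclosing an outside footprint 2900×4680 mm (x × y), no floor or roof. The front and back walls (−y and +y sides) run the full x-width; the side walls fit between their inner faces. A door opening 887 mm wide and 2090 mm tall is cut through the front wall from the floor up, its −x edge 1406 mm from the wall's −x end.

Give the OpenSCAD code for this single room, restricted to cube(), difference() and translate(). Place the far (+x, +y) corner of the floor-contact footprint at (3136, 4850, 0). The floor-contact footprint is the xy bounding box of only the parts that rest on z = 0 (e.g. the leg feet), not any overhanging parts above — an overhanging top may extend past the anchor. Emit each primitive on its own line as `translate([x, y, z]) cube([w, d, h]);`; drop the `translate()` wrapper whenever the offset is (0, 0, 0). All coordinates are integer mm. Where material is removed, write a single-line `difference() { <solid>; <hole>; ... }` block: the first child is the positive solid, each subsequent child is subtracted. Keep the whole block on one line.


difference() { translate([236, 170, 0]) cube([2900, 114, 2720]); translate([1642, 170, 0]) cube([887, 114, 2090]); }
translate([236, 4736, 0]) cube([2900, 114, 2720]);
translate([236, 284, 0]) cube([114, 4452, 2720]);
translate([3022, 284, 0]) cube([114, 4452, 2720]);


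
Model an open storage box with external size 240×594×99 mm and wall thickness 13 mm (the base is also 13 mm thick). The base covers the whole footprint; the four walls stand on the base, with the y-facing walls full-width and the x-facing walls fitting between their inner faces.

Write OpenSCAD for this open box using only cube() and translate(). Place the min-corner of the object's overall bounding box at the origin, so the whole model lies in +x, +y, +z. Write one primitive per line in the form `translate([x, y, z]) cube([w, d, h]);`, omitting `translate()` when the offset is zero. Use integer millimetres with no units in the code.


cube([240, 594, 13]);
translate([0, 0, 13]) cube([240, 13, 86]);
translate([0, 581, 13]) cube([240, 13, 86]);
translate([0, 13, 13]) cube([13, 568, 86]);
translate([227, 13, 13]) cube([13, 568, 86]);


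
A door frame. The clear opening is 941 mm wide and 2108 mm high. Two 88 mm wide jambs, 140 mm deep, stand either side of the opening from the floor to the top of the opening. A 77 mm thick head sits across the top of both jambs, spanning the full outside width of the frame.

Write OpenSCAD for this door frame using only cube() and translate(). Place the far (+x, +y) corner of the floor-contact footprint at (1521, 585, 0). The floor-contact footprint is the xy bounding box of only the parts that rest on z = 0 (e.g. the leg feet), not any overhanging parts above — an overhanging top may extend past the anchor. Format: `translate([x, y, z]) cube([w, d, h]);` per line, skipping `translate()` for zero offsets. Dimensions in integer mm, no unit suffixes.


translate([404, 445, 0]) cube([88, 140, 2108]);
translate([1433, 445, 0]) cube([88, 140, 2108]);
translate([404, 445, 2108]) cube([1117, 140, 77]);


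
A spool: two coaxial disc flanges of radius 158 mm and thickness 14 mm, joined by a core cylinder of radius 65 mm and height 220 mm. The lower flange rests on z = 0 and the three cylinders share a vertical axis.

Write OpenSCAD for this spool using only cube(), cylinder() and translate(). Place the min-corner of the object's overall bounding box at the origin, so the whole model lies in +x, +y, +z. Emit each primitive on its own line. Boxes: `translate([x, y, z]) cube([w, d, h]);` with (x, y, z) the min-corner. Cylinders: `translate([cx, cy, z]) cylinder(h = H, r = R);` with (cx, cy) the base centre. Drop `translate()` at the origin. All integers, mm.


translate([158, 158, 0]) cylinder(h = 14, r = 158);
translate([158, 158, 14]) cylinder(h = 220, r = 65);
translate([158, 158, 234]) cylinder(h = 14, r = 158);


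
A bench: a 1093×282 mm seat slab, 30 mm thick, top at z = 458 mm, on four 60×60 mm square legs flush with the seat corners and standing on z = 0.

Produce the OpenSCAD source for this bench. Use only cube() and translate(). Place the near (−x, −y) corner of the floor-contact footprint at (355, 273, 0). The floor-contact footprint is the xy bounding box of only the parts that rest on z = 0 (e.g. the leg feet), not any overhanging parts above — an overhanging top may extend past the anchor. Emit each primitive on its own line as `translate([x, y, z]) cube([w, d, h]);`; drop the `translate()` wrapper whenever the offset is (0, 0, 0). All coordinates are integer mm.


translate([355, 273, 428]) cube([1093, 282, 30]);
translate([355, 273, 0]) cube([60, 60, 428]);
translate([355, 495, 0]) cube([60, 60, 428]);
translate([1388, 273, 0]) cube([60, 60, 428]);
translate([1388, 495, 0]) cube([60, 60, 428]);


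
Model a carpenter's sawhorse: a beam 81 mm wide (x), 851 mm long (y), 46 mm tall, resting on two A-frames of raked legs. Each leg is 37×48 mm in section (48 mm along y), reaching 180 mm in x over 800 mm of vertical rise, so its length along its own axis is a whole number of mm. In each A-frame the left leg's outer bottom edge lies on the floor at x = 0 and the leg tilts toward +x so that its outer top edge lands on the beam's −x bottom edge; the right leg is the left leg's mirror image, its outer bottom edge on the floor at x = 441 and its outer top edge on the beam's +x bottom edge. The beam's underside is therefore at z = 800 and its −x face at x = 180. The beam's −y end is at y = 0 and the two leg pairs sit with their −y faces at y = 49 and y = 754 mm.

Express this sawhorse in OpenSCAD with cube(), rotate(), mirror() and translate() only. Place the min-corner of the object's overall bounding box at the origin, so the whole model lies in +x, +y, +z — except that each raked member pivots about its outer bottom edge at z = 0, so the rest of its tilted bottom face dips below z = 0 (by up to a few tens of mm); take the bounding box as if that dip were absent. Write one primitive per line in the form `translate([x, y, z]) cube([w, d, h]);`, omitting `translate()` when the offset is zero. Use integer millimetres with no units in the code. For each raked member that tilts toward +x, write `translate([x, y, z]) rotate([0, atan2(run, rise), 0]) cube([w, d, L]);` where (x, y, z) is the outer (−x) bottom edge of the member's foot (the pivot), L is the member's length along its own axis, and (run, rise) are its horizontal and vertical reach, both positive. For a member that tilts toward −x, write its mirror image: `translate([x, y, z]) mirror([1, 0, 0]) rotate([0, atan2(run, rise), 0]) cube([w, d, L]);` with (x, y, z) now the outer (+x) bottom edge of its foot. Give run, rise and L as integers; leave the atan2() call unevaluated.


translate([180, 0, 800]) cube([81, 851, 46]);
translate([0, 49, 0]) rotate([0, atan2(180, 800), 0]) cube([37, 48, 820]);
translate([441, 49, 0]) mirror([1, 0, 0]) rotate([0, atan2(180, 800), 0]) cube([37, 48, 820]);
translate([0, 754, 0]) rotate([0, atan2(180, 800), 0]) cube([37, 48, 820]);
translate([441, 754, 0]) mirror([1, 0, 0]) rotate([0, atan2(180, 800), 0]) cube([37, 48, 820]);


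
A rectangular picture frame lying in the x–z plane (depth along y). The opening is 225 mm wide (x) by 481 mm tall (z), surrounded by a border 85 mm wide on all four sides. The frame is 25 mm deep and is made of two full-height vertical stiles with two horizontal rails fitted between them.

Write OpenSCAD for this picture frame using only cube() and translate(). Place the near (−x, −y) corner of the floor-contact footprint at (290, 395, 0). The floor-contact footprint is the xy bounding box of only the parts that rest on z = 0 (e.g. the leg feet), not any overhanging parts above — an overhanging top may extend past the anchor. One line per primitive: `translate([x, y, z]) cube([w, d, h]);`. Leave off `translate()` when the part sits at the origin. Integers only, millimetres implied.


translate([290, 395, 0]) cube([85, 25, 651]);
translate([600, 395, 0]) cube([85, 25, 651]);
translate([375, 395, 0]) cube([225, 25, 85]);
translate([375, 395, 566]) cube([225, 25, 85]);


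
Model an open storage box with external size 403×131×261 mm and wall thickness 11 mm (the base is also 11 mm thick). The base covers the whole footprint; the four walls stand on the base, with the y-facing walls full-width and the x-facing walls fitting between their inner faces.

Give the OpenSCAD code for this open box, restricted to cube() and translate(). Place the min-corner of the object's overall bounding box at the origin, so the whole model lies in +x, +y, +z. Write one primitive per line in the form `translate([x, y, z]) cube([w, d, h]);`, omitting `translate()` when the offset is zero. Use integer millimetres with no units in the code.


cube([403, 131, 11]);
translate([0, 0, 11]) cube([403, 11, 250]);
translate([0, 120, 11]) cube([403, 11, 250]);
translate([0, 11, 11]) cube([11, 109, 250]);
translate([392, 11, 11]) cube([11, 109, 250]);


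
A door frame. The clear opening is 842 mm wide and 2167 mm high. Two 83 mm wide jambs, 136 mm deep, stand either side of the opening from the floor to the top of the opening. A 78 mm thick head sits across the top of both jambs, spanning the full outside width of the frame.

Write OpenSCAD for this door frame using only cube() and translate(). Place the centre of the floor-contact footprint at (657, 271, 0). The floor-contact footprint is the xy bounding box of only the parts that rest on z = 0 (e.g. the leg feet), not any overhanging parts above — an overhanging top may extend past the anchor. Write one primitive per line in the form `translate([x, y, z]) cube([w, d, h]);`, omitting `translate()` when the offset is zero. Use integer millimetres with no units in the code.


translate([153, 203, 0]) cube([83, 136, 2167]);
translate([1078, 203, 0]) cube([83, 136, 2167]);
translate([153, 203, 2167]) cube([1008, 136, 78]);


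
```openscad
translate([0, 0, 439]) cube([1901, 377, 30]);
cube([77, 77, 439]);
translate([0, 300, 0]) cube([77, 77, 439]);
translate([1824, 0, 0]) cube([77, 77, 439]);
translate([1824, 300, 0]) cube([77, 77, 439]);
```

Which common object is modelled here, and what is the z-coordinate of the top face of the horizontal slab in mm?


A bench. The seat-top height is 469 mm.

A long slab on four corner posts — a bench. The slab sits at z = 439 with thickness 30, so the top is 439 + 30 = 469 mm.


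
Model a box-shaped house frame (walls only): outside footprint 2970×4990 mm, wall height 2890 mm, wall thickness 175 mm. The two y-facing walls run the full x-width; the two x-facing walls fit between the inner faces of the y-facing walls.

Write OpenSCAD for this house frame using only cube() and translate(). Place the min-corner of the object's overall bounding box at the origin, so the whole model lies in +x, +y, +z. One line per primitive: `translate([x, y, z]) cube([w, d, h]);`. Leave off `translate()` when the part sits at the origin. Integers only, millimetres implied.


cube([2970, 175, 2890]);
translate([0, 4815, 0]) cube([2970, 175, 2890]);
translate([0, 175, 0]) cube([175, 4640, 2890]);
translate([2795, 175, 0]) cube([175, 4640, 2890]);


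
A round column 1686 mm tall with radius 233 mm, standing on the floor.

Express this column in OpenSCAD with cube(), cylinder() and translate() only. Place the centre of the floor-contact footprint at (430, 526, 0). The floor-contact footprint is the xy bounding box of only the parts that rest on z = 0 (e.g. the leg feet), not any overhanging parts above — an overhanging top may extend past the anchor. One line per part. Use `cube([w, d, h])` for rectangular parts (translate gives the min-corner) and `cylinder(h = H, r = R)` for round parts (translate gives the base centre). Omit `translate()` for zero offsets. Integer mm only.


translate([430, 526, 0]) cylinder(h = 1686, r = 233);


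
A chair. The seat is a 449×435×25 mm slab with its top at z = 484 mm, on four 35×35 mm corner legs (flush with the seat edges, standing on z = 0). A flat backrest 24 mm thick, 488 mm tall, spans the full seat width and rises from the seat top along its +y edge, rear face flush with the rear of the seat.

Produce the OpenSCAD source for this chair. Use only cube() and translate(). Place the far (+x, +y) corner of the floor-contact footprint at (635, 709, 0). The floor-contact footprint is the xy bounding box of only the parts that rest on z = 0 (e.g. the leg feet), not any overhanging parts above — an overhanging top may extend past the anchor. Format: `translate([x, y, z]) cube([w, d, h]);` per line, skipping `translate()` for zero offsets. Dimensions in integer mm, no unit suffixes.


translate([186, 274, 459]) cube([449, 435, 25]);
translate([186, 274, 0]) cube([35, 35, 459]);
translate([600, 274, 0]) cube([35, 35, 459]);
translate([186, 674, 0]) cube([35, 35, 459]);
translate([600, 674, 0]) cube([35, 35, 459]);
translate([186, 685, 484]) cube([449, 24, 488]);


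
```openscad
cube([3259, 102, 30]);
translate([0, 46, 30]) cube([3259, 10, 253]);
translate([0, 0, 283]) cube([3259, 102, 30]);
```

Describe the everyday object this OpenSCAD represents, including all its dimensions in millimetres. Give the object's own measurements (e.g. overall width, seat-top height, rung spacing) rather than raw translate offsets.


An I-beam lying along x, 3259 mm long. Overall section height 313 mm. Two flanges 102 mm wide (y) and 30 mm thick, one on the floor and one at the top; a web 10 mm thick runs between them, centred on the flange width.


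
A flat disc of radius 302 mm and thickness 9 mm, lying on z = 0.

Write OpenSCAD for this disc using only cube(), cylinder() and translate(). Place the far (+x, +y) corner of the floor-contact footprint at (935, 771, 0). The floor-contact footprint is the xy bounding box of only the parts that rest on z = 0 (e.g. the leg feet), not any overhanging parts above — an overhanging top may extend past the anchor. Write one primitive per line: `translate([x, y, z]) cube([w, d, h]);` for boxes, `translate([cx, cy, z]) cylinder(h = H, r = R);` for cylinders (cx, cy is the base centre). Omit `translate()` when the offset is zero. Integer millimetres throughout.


translate([633, 469, 0]) cylinder(h = 9, r = 302);


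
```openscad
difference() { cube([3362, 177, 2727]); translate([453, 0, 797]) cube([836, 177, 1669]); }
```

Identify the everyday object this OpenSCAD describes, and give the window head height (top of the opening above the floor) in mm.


A wall with a window opening. The window head height is 2466 mm.

A wall with a rectangular opening subtracted — a window. Sill at z = 797, opening 1669 mm tall, so the head is at 797 + 1669 = 2466 mm.


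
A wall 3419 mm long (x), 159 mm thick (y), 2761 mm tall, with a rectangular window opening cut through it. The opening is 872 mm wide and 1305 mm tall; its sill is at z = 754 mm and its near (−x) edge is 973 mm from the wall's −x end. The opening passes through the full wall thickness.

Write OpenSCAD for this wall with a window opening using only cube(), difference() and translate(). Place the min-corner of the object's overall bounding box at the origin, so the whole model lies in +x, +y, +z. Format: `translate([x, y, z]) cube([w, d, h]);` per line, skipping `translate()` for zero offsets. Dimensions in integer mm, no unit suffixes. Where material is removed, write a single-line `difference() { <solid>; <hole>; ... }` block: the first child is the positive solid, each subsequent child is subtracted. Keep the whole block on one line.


difference() { cube([3419, 159, 2761]); translate([973, 0, 754]) cube([872, 159, 1305]); }


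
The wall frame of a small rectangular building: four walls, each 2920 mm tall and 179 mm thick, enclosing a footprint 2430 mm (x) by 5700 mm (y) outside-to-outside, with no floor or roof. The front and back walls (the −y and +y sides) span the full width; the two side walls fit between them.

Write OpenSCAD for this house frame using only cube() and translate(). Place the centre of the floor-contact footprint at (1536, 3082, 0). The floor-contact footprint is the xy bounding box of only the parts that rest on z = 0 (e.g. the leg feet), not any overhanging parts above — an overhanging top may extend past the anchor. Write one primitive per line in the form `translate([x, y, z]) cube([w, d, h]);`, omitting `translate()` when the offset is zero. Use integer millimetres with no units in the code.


translate([321, 232, 0]) cube([2430, 179, 2920]);
translate([321, 5753, 0]) cube([2430, 179, 2920]);
translate([321, 411, 0]) cube([179, 5342, 2920]);
translate([2572, 411, 0]) cube([179, 5342, 2920]);


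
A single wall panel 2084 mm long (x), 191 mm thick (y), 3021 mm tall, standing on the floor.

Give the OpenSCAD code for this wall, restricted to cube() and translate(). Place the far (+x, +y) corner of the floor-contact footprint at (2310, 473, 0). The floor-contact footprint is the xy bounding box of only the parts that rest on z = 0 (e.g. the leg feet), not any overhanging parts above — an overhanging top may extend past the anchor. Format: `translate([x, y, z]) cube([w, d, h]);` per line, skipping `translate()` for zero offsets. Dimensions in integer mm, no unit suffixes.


translate([226, 282, 0]) cube([2084, 191, 3021]);


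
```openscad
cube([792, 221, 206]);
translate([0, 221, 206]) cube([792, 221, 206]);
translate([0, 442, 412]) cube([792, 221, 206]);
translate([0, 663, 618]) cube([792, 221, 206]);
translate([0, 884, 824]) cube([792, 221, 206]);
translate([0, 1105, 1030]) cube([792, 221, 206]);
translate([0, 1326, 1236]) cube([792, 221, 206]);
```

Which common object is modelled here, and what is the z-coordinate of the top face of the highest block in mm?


A staircase. The total rise is 1442 mm.

7 identical blocks, each offset up and back from the previous — a staircase. Each step is 206 mm tall and there are 7 of them, so the total rise is 7 × 206 = 1442 mm.


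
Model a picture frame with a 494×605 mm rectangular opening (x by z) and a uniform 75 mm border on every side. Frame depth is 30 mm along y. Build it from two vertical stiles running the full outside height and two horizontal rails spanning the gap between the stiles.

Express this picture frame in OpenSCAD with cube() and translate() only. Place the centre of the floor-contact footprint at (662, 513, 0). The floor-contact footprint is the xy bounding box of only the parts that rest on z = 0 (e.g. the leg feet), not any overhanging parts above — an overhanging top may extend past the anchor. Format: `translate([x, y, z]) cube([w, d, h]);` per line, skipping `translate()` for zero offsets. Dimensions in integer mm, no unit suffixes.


translate([340, 498, 0]) cube([75, 30, 755]);
translate([909, 498, 0]) cube([75, 30, 755]);
translate([415, 498, 0]) cube([494, 30, 75]);
translate([415, 498, 680]) cube([494, 30, 75]);


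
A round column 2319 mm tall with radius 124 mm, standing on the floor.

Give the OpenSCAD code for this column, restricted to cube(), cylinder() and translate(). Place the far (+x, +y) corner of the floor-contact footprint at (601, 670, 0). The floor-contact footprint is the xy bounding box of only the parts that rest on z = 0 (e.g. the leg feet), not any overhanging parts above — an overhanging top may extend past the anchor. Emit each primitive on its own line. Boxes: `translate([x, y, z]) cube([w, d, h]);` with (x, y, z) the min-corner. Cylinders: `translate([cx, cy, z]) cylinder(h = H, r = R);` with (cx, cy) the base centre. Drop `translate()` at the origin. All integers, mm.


translate([477, 546, 0]) cylinder(h = 2319, r = 124);


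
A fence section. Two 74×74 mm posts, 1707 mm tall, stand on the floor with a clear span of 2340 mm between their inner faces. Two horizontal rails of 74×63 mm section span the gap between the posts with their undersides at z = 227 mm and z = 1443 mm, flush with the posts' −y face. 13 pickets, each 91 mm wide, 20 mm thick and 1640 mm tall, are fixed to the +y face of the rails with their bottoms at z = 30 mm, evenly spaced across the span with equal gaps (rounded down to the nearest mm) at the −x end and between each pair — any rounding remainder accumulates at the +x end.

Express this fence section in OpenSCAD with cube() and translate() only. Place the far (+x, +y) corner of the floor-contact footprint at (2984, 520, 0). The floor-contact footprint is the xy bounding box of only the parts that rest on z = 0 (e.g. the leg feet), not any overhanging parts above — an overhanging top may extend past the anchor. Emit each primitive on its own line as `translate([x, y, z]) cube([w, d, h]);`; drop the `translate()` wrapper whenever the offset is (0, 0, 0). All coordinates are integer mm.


translate([496, 446, 0]) cube([74, 74, 1707]);
translate([2910, 446, 0]) cube([74, 74, 1707]);
translate([570, 446, 227]) cube([2340, 74, 63]);
translate([570, 446, 1443]) cube([2340, 74, 63]);
translate([652, 520, 30]) cube([91, 20, 1640]);
translate([825, 520, 30]) cube([91, 20, 1640]);
translate([998, 520, 30]) cube([91, 20, 1640]);
translate([1171, 520, 30]) cube([91, 20, 1640]);
translate([1344, 520, 30]) cube([91, 20, 1640]);
translate([1517, 520, 30]) cube([91, 20, 1640]);
translate([1690, 520, 30]) cube([91, 20, 1640]);
translate([1863, 520, 30]) cube([91, 20, 1640]);
translate([2036, 520, 30]) cube([91, 20, 1640]);
translate([2209, 520, 30]) cube([91, 20, 1640]);
translate([2382, 520, 30]) cube([91, 20, 1640]);
translate([2555, 520, 30]) cube([91, 20, 1640]);
translate([2728, 520, 30]) cube([91, 20, 1640]);


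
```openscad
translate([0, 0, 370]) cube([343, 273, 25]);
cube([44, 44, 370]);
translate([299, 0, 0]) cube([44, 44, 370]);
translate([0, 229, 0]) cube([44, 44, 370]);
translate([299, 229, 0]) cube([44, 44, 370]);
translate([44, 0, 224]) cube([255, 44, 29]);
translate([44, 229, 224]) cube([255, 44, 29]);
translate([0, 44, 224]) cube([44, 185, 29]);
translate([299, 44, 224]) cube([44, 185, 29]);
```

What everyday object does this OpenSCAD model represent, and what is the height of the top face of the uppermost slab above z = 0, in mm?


A stool. The seat height is 395 mm.

A 343×273×25 slab at z = 370 on four corner posts — a stool. The seat top is 370 + 25 = 395 mm.


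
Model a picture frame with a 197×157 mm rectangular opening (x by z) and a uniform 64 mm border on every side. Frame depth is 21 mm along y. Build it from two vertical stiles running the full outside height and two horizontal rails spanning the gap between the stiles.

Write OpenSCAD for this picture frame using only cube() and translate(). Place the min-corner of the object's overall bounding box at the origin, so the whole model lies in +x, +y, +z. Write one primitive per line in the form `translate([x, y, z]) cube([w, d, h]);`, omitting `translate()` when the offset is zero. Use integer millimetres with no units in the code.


cube([64, 21, 285]);
translate([261, 0, 0]) cube([64, 21, 285]);
translate([64, 0, 0]) cube([197, 21, 64]);
translate([64, 0, 221]) cube([197, 21, 64]);


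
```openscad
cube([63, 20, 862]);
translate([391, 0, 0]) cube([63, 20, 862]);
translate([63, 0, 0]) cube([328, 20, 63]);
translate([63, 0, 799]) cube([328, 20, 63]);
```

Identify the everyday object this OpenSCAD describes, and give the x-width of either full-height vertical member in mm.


A picture frame. The border width is 63 mm.

Four thin pieces enclosing a rectangular opening — a picture frame. The two full-height stiles are 862 mm tall; the top rail sits at z = 799 and is 63 mm tall, so the border above the opening is 862 − 799 = 63 mm, matching the stile x-width.


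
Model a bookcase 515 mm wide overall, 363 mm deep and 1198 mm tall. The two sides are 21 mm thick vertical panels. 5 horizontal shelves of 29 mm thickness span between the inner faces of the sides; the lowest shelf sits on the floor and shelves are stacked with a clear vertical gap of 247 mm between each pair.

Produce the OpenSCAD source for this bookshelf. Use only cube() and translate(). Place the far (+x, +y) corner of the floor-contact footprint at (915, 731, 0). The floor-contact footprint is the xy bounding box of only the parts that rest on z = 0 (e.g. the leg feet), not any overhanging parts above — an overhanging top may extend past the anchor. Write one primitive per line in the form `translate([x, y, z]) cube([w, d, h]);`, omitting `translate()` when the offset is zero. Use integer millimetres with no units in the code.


translate([400, 368, 0]) cube([21, 363, 1198]);
translate([894, 368, 0]) cube([21, 363, 1198]);
translate([421, 368, 0]) cube([473, 363, 29]);
translate([421, 368, 276]) cube([473, 363, 29]);
translate([421, 368, 552]) cube([473, 363, 29]);
translate([421, 368, 828]) cube([473, 363, 29]);
translate([421, 368, 1104]) cube([473, 363, 29]);


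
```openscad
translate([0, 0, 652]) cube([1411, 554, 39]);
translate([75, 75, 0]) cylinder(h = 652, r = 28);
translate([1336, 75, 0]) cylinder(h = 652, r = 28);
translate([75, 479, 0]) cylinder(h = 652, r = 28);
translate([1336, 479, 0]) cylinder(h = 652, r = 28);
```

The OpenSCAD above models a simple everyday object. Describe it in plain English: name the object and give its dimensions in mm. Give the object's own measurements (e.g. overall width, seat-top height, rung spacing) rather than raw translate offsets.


A table: top 1411 mm (x) × 554 mm (y), 39 mm thick, upper face at z = 691 mm, on four round legs of 56 mm diameter, each leg's bounding box inset 47 mm from the nearest pair of top edges from z = 0 to the bottom of the top.


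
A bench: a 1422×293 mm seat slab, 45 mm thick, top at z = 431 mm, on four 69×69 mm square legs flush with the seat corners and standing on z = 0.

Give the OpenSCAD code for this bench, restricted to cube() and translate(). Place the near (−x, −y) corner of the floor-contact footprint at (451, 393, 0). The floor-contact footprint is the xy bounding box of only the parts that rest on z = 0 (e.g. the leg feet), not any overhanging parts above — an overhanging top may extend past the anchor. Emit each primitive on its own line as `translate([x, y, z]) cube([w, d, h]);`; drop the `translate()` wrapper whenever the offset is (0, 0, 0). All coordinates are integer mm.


// leg_h = 431 − 45 = 386
translate([451, 393, 386]) cube([1422, 293, 45]);
translate([451, 393, 0]) cube([69, 69, 386]);
translate([451, 617, 0]) cube([69, 69, 386]);
translate([1804, 393, 0]) cube([69, 69, 386]);
translate([1804, 617, 0]) cube([69, 69, 386]);


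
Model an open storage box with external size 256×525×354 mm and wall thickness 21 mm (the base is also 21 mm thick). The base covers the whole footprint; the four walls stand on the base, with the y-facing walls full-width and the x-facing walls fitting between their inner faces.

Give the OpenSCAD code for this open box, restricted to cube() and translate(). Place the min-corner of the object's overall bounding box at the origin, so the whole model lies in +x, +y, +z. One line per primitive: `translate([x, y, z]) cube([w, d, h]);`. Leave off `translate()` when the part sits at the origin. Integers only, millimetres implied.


cube([256, 525, 21]);
translate([0, 0, 21]) cube([256, 21, 333]);
translate([0, 504, 21]) cube([256, 21, 333]);
translate([0, 21, 21]) cube([21, 483, 333]);
translate([235, 21, 21]) cube([21, 483, 333]);


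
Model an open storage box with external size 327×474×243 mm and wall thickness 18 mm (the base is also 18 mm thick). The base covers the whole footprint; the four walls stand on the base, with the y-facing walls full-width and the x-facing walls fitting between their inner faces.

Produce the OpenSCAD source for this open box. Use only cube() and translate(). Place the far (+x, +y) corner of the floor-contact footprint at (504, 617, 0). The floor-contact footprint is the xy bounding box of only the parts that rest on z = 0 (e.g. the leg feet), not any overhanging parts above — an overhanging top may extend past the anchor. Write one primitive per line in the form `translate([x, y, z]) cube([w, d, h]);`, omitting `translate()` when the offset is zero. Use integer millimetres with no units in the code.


translate([177, 143, 0]) cube([327, 474, 18]);
translate([177, 143, 18]) cube([327, 18, 225]);
translate([177, 599, 18]) cube([327, 18, 225]);
translate([177, 161, 18]) cube([18, 438, 225]);
translate([486, 161, 18]) cube([18, 438, 225]);


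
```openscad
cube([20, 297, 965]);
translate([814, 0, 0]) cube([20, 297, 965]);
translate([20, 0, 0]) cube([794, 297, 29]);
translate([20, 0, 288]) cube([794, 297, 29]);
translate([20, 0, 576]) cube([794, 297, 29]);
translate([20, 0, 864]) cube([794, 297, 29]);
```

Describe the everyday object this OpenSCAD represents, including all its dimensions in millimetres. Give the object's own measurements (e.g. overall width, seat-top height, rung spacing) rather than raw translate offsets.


An open bookshelf. Two side panels, each 20 mm thick, 297 mm deep and 965 mm tall, stand 834 mm apart (outside-to-outside). Between them sit 4 shelves, each 29 mm thick and 297 mm deep, spanning the full gap between the sides. The bottom shelf rests on the floor (its underside at z = 0) and the clear gap between one shelf's top and the next shelf's underside is 259 mm.


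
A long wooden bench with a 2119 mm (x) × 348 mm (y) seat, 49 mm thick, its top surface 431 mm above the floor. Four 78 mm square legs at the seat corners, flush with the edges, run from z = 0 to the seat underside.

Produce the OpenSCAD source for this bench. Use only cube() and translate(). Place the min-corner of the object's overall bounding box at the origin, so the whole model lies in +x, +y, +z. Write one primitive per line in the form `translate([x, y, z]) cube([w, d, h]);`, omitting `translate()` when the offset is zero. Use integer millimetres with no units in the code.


translate([0, 0, 382]) cube([2119, 348, 49]);
cube([78, 78, 382]);
translate([0, 270, 0]) cube([78, 78, 382]);
translate([2041, 0, 0]) cube([78, 78, 382]);
translate([2041, 270, 0]) cube([78, 78, 382]);


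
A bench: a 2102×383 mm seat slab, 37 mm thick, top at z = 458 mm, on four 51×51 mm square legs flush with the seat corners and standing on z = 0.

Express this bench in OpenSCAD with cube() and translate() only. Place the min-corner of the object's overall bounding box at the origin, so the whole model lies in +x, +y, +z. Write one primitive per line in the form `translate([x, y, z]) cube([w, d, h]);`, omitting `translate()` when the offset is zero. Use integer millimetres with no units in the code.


translate([0, 0, 421]) cube([2102, 383, 37]);
cube([51, 51, 421]);
translate([0, 332, 0]) cube([51, 51, 421]);
translate([2051, 0, 0]) cube([51, 51, 421]);
translate([2051, 332, 0]) cube([51, 51, 421]);
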